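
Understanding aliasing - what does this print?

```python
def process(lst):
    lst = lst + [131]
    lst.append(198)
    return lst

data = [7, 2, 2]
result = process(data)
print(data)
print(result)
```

Key concept: rebinding parameter vs mutation.
Step by step:
`data = [7, 2, 2]` → data = [7, 2, 2]
`result = process(data)` → result = [7, 2, 2, 131, 198]
`print(data)` → prints [7, 2, 2]
`print(result)` → prints [7, 2, 2, 131, 198]

Answer:
[7, 2, 2]
[7, 2, 2, 131, 198]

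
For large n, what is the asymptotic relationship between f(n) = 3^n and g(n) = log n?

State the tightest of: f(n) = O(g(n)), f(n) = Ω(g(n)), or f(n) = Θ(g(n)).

3^n vs log n: f(n) = Ω(g(n)) but not O(g(n)) — 3^n grows strictly faster than log n.

Answer: f(n) = Ω(g(n)) but not O(g(n)) — 3^n grows strictly faster than log n.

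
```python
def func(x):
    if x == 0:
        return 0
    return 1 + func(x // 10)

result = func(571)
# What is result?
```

Count of digits of 571: 3

Answer: 3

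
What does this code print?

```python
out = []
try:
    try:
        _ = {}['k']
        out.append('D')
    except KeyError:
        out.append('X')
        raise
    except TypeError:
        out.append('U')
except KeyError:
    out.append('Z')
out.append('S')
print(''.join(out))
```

Execution trace: 'X' (inner except KeyError) → 'Z' (outer except KeyError) → 'S' (after the try/except). Output: XZS

Answer: XZS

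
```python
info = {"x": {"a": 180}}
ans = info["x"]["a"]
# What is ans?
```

Trace:
`info = {"x": {"a": 180}}` → info = {'x': {'a': 180}}
`ans = info["x"]["a"]` → ans = 180
So ans = 180

Answer: 180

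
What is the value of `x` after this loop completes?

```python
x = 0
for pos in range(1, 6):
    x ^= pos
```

XOR of 1 to 5
`x` takes the values: 0 → 1 → 3 → 0 → 4 → 1

Answer: 1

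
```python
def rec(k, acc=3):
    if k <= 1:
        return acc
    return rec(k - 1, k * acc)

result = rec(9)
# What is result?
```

Accumulator trace (n, acc): (9, 3) -> (8, 27) -> (7, 216) -> (6, 1512) -> (5, 9072) -> (4, 45360) -> (3, 181440) -> (2, 544320) -> (1, 1088640) -> return 1088640

Answer: 1088640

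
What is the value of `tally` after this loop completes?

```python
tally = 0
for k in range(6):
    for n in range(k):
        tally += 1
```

Triangle number: 0+1+2+...+5
`tally` takes the values: 0 → 1 → 2 → 3 → 4 → 5 → 6 → 7 → 8 → 9 → 10 → 11 → 12 → 13 → 14 → 15

Answer: 15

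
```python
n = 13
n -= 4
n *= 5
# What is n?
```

Trace:
`n = 13` → n = 13
`n -= 4` → n = 9
`n *= 5` → n = 45
So n = 45

Answer: 45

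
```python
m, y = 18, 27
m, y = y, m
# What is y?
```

Trace:
`m, y = 18, 27` → m = 18; y = 27
`m, y = y, m` → m = 27; y = 18
So y = 18

Answer: 18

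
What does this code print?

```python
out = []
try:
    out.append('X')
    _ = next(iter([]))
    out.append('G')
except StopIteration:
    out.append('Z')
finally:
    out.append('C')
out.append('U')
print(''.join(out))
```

Execution trace: 'X' (try body) → 'Z' (except StopIteration) → 'C' (finally) → 'U' (after the try/except). Output: XZCU

Answer: XZCU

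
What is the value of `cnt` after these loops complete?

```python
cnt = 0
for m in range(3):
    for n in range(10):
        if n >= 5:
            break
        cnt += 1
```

Inner breaks at 5, outer runs 3 times
`cnt` takes the values: 0 → 1 → 2 → 3 → 4 → 5 → 6 → 7 → 8 → 9 → 10 → 11 → 12 → 13 → 14 → 15

Answer: 15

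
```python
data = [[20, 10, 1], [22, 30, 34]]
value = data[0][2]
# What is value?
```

Trace:
`data = [[20, 10, 1], [22, 30, 34]]` → data = [[20, 10, 1], [22, 30, 34]]
`value = data[0][2]` → value = 1
So value = 1

Answer: 1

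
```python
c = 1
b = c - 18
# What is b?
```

Trace:
`c = 1` → c = 1
`b = c - 18` → b = -17
So b = -17

Answer: -17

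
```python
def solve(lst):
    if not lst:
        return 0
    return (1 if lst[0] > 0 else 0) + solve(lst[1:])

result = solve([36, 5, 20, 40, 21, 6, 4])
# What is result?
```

Count of positive elements in [36, 5, 20, 40, 21, 6, 4] = 7

Answer: 7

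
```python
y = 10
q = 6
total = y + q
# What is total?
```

Trace:
`y = 10` → y = 10
`q = 6` → q = 6
`total = y + q` → total = 16
So total = 16

Answer: 16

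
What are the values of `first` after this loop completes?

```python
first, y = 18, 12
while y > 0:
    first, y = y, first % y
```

GCD of 18 and 12
`first` takes the values: 18 → 12 → 6

Answer: 6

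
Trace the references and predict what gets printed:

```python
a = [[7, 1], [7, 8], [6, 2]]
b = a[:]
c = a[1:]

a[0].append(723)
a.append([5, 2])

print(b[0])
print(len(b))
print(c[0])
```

Key concept: slice with nested mutation.
Step by step:
`a = [[7, 1], [7, 8], [6, 2]]` → a = [[7, 1], [7, 8], [6, 2]]
`b = a[:]` → b = [[7, 1], [7, 8], [6, 2]]
`c = a[1:]` → c = [[7, 8], [6, 2]]
`a[0].append(723)` → a = [[7, 1, 723], [7, 8], [6, 2]]; b = [[7, 1, 723], [7, 8], [6, 2]]
`a.append([5, 2])` → a = [[7, 1, 723], [7, 8], [6, 2], [5, 2]]
`print(b[0])` → prints [7, 1, 723]
`print(len(b))` → prints 3
`print(c[0])` → prints [7, 8]

Answer:
[7, 1, 723]
3
[7, 8]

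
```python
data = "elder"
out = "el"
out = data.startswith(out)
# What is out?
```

Trace:
`data = "elder"` → data = 'elder'
`out = "el"` → out = 'el'
`out = data.startswith(out)` → out = True
So out = True

Answer: True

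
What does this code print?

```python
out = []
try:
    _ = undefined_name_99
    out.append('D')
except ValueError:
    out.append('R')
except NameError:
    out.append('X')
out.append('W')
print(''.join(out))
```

Execution trace: 'X' (except NameError) → 'W' (after the try/except). Output: XW

Answer: XW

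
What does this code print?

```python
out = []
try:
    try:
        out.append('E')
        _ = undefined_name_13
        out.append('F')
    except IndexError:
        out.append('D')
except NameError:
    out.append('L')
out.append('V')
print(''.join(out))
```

Execution trace: 'E' (try body) → 'L' (outer except NameError) → 'V' (after the try/except). Output: ELV

Answer: ELV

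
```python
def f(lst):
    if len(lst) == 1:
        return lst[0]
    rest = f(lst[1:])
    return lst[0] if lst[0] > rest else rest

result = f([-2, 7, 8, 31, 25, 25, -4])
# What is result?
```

Recursive max over [-2, 7, 8, 31, 25, 25, -4] = 31

Answer: 31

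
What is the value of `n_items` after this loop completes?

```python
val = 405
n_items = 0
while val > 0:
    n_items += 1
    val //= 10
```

Count digits by repeated division by 10
`n_items` takes the values: 0 → 1 → 2 → 3

Answer: 3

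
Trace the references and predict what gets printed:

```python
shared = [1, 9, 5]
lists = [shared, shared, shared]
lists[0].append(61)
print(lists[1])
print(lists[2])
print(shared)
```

Key concept: list of same reference.
Step by step:
`shared = [1, 9, 5]` → shared = [1, 9, 5]
`lists = [shared, shared, shared]` → lists = [[1, 9, 5], [1, 9, 5], [1, 9, 5]]
`lists[0].append(61)` → shared = [1, 9, 5, 61]; lists = [[1, 9, 5, 61], [1, 9, 5, 61], [1, 9, 5, 61]]
`print(lists[1])` → prints [1, 9, 5, 61]
`print(lists[2])` → prints [1, 9, 5, 61]
`print(shared)` → prints [1, 9, 5, 61]

Answer:
[1, 9, 5, 61]
[1, 9, 5, 61]
[1, 9, 5, 61]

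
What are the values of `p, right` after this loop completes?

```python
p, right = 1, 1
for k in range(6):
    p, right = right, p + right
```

Fibonacci: after 6 iterations
`p, right` takes the values: (1, 1) → (1, 2) → (2, 3) → (3, 5) → (5, 8) → (8, 13) → (13, 21)

Answer: 13, 21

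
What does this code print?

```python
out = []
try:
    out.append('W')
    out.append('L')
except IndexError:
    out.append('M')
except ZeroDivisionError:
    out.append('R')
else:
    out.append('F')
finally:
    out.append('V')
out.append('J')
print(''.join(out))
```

Execution trace: 'W' (try body) → 'L' (try body, no exception) → 'F' (else) → 'V' (finally) → 'J' (after the try/except). Output: WLFVJ

Answer: WLFVJ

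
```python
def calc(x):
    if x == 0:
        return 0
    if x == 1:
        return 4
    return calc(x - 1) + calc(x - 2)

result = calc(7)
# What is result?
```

Build up from base cases: calc(0)=0, calc(1)=4, calc(2)=4, calc(3)=8, calc(4)=12, calc(5)=20, calc(6)=32, ..., calc(7)=52

Answer: 52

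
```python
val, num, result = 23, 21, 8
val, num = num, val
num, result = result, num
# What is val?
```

Trace:
`val, num, result = 23, 21, 8` → val = 23; num = 21; result = 8
`val, num = num, val` → val = 21; num = 23
`num, result = result, num` → num = 8; result = 23
So val = 21

Answer: 21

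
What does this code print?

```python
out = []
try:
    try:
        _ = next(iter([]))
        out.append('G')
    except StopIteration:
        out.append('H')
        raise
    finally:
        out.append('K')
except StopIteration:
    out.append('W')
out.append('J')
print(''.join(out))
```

Execution trace: 'H' (inner except StopIteration) → 'K' (inner finally) → 'W' (outer except StopIteration) → 'J' (after the try/except). Output: HKWJ

Answer: HKWJ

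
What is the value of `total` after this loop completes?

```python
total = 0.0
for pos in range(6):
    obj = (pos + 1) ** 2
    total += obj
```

Sum of squared losses 1² + 2² + ... + 6²
`total` takes the values: 0.0 → 1.0 → 5.0 → 14.0 → 30.0 → 55.0 → 91.0

Answer: 91.0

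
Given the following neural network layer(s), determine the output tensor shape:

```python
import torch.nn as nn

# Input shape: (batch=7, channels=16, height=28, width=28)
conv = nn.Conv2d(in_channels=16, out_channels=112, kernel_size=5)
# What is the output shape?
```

Input: (7, 16, 28, 28) -> Output: (7, 112, 24, 24)

Answer: (7, 112, 24, 24)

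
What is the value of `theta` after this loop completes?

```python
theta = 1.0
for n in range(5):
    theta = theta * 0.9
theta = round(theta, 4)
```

Exponential decay: 1.0 * 0.9^5
`theta` takes the values: 1.0 → 0.9 → 0.81 → 0.729 → 0.6561 → 0.59049 → 0.5905

Answer: 0.5905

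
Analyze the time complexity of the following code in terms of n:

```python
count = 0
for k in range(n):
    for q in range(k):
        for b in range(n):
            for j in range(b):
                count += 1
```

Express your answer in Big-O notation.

Each loop level contributes: n × n × n × n. Multiplying the contributions gives O(n^4).

Answer: O(n^4)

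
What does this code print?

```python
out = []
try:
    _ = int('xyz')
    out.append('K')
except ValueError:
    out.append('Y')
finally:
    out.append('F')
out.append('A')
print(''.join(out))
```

Execution trace: 'Y' (except ValueError) → 'F' (finally) → 'A' (after the try/except). Output: YFA

Answer: YFA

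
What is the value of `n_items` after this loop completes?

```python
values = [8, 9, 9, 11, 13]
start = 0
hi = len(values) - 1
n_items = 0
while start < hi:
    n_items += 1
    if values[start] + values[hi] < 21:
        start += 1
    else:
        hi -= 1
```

Steps to find pair summing to 21
`n_items` takes the values: 0 → 1 → 2 → 3 → 4

Answer: 4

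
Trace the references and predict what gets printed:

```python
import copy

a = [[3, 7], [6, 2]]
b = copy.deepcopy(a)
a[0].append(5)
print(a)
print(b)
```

Key concept: deep copy is fully independent.
Step by step:
`a = [[3, 7], [6, 2]]` → a = [[3, 7], [6, 2]]
`b = copy.deepcopy(a)` → b = [[3, 7], [6, 2]]
`a[0].append(5)` → a = [[3, 7, 5], [6, 2]]
`print(a)` → prints [[3, 7, 5], [6, 2]]
`print(b)` → prints [[3, 7], [6, 2]]

Answer:
[[3, 7, 5], [6, 2]]
[[3, 7], [6, 2]]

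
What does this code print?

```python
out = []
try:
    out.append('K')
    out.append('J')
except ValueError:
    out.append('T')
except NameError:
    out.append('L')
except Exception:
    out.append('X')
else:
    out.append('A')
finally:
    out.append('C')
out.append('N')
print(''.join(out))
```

Execution trace: 'K' (try body) → 'J' (try body, no exception) → 'A' (else) → 'C' (finally) → 'N' (after the try/except). Output: KJACN

Answer: KJACN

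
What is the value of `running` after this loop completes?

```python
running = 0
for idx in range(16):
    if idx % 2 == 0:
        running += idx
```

Sum of even numbers 0 to 15
`running` takes the values: 0 → 2 → 6 → 12 → 20 → 30 → 42 → 56

Answer: 56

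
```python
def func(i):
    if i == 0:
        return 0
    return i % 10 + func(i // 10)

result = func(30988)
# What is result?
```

Sum of digits of 30988: 8 + 8 + 9 + 0 + 3 = 28

Answer: 28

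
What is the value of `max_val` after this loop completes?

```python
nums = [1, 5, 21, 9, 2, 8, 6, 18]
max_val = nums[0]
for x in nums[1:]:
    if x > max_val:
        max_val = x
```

Maximum of [1, 5, 21, 9, 2, 8, 6, 18]
`max_val` takes the values: 1 → 5 → 21

Answer: 21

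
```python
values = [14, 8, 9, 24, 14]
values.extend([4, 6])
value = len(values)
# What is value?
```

Trace:
`values = [14, 8, 9, 24, 14]` → values = [14, 8, 9, 24, 14]
`values.extend([4, 6])` → values = [14, 8, 9, 24, 14, 4, 6]
`value = len(values)` → value = 7
So value = 7

Answer: 7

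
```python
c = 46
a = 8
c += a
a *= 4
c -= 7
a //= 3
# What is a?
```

Trace:
`c = 46` → c = 46
`a = 8` → a = 8
`c += a` → c = 54
`a *= 4` → a = 32
`c -= 7` → c = 47
`a //= 3` → a = 10
So a = 10

Answer: 10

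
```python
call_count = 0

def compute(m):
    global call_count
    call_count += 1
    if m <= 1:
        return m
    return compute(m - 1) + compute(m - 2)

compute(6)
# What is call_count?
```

Calls(m) = 1 + Calls(m-1) + Calls(m-2); Calls(0)=Calls(1)=1. For m=6 this gives 25.

Answer: 25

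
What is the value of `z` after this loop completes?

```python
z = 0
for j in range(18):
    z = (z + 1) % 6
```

Increment mod 6, 18 times = 0
`z` takes the values: 0 → 1 → 2 → 3 → 4 → 5 → 0 → 1 → 2 → 3 → 4 → 5 → 0 → 1 → 2 → 3 → 4 → 5 → 0

Answer: 0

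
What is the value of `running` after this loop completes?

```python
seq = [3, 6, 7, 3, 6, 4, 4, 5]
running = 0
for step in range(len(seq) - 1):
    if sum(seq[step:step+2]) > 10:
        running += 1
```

Count windows with sum > 10
`running` takes the values: 0 → 1

Answer: 1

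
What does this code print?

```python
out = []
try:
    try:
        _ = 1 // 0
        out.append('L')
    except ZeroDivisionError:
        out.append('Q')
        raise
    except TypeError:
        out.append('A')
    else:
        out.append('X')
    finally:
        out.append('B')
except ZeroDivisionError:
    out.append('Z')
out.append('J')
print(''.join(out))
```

Execution trace: 'Q' (inner except ZeroDivisionError) → 'B' (inner finally) → 'Z' (outer except ZeroDivisionError) → 'J' (after the try/except). Output: QBZJ

Answer: QBZJ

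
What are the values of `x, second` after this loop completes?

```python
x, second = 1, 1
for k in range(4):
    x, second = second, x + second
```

Fibonacci: after 4 iterations
`x, second` takes the values: (1, 1) → (1, 2) → (2, 3) → (3, 5) → (5, 8)

Answer: 5, 8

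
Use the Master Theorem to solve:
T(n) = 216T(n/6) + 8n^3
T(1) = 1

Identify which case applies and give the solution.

a=216, b=6, f(n)=8n^3. log_6(216) = 3. Since c=3 = 3, Case 2 applies: T(n) = Θ(n^log_b(a) · log n) = O(n^3 log n).

Answer: O(n^3 log n) - Case 2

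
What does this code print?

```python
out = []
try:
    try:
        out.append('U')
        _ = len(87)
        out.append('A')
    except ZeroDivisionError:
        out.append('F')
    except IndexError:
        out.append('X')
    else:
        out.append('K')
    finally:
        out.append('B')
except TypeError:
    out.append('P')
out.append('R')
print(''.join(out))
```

Execution trace: 'U' (try body) → 'B' (finally) → 'P' (outer except TypeError) → 'R' (after the try/except). Output: UBPR

Answer: UBPR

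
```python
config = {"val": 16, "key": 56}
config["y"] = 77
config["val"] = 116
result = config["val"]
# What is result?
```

Trace:
`config = {"val": 16, "key": 56}` → config = {'val': 16, 'key': 56}
`config["y"] = 77` → config = {'val': 16, 'key': 56, 'y': 77}
`config["val"] = 116` → config = {'val': 116, 'key': 56, 'y': 77}
`result = config["val"]` → result = 116
So result = 116

Answer: 116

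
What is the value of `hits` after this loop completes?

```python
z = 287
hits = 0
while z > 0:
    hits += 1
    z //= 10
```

Count digits by repeated division by 10
`hits` takes the values: 0 → 1 → 2 → 3

Answer: 3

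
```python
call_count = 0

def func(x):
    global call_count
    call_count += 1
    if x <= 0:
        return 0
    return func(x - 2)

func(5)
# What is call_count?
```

Linear recursion stepping by 2: 4 calls from x=5 down to ≤0.

Answer: 4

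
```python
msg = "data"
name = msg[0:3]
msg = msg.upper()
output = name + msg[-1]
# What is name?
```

Trace:
`msg = "data"` → msg = 'data'
`name = msg[0:3]` → name = 'dat'
`msg = msg.upper()` → msg = 'DATA'
`output = name + msg[-1]` → output = 'datA'
So name = 'dat'

Answer: 'dat'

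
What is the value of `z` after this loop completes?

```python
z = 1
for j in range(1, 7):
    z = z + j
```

Start at 1, add 1 through 6
`z` takes the values: 1 → 2 → 4 → 7 → 11 → 16 → 22

Answer: 22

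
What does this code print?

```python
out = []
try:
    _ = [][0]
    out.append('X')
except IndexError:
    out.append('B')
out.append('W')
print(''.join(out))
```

Execution trace: 'B' (except IndexError) → 'W' (after the try/except). Output: BW

Answer: BW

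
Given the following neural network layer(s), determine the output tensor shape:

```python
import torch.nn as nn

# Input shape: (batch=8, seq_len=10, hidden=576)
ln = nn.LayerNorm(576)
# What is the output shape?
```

Input: (8, 10, 576) -> Output: (8, 10, 576)

Answer: (8, 10, 576)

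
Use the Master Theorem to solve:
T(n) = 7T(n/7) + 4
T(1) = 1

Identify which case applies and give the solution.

a=7, b=7, f(n)=4. log_7(7) = 1. Since c=0 < 1, Case 1 applies: T(n) = Θ(n^log_b(a)) = O(n).

Answer: O(n) - Case 1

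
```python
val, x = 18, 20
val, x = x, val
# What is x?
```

Trace:
`val, x = 18, 20` → val = 18; x = 20
`val, x = x, val` → val = 20; x = 18
So x = 18

Answer: 18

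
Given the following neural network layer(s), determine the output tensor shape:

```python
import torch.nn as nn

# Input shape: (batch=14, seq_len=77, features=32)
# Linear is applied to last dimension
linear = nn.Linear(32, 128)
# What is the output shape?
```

Input: (14, 77, 32) -> Output: (14, 77, 128)

Answer: (14, 77, 128)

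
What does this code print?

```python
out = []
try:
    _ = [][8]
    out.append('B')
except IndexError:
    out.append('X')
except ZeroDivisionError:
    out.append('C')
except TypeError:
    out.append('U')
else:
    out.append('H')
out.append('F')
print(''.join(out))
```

Execution trace: 'X' (except IndexError) → 'F' (after the try/except). Output: XF

Answer: XF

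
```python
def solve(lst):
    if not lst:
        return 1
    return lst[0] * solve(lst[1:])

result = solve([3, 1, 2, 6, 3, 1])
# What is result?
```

Product over [3, 1, 2, 6, 3, 1] = 3 * 1 * 2 * 6 * 3 * 1 = 108

Answer: 108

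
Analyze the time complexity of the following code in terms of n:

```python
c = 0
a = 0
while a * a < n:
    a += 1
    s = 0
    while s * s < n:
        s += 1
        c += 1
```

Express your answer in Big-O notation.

Each loop level contributes: √n × √n. Multiplying the contributions gives O(n).

Answer: O(n)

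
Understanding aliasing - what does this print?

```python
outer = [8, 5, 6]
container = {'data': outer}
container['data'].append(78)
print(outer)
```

Key concept: dict holds reference to list.
Step by step:
`outer = [8, 5, 6]` → outer = [8, 5, 6]
`container = {'data': outer}` → container = {'data': [8, 5, 6]}
`container['data'].append(78)` → outer = [8, 5, 6, 78]; container = {'data': [8, 5, 6, 78]}
`print(outer)` → prints [8, 5, 6, 78]

Answer: [8, 5, 6, 78]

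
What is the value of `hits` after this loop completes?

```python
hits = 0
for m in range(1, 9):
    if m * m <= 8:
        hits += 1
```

Count numbers where m² ≤ 8
`hits` takes the values: 0 → 1 → 2

Answer: 2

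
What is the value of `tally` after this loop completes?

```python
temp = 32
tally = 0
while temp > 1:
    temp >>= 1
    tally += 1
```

Count right shifts until 1
`tally` takes the values: 0 → 1 → 2 → 3 → 4 → 5

Answer: 5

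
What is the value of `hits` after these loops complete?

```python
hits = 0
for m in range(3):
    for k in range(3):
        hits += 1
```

3 * 3 = 9
`hits` takes the values: 0 → 1 → 2 → 3 → 4 → 5 → 6 → 7 → 8 → 9

Answer: 9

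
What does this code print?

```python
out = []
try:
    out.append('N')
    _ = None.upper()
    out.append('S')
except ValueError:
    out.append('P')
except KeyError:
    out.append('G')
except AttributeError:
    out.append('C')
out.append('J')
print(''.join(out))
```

Execution trace: 'N' (try body) → 'C' (except AttributeError) → 'J' (after the try/except). Output: NCJ

Answer: NCJ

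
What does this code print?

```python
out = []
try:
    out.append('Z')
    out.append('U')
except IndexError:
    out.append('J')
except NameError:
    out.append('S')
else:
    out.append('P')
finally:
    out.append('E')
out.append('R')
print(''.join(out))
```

Execution trace: 'Z' (try body) → 'U' (try body, no exception) → 'P' (else) → 'E' (finally) → 'R' (after the try/except). Output: ZUPER

Answer: ZUPER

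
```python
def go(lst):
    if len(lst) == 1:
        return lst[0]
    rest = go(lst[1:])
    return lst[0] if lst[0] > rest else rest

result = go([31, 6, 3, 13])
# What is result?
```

Recursive max over [31, 6, 3, 13] = 31

Answer: 31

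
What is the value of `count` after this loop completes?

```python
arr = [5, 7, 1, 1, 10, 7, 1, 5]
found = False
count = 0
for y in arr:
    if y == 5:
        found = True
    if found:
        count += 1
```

Count elements after first 5 in [5, 7, 1, 1, 10, 7, 1, 5]
`count` takes the values: 0 → 1 → 2 → 3 → 4 → 5 → 6 → 7 → 8

Answer: 8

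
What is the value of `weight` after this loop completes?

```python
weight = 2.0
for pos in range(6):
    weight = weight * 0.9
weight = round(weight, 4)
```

Exponential decay: 2.0 * 0.9^6
`weight` takes the values: 2.0 → 1.8 → 1.62 → 1.458 → 1.3122 → 1.18098 → 1.062882 → 1.0629

Answer: 1.0629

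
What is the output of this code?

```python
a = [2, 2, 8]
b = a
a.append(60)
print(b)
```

Key concept: basic list aliasing.
Step by step:
`a = [2, 2, 8]` → a = [2, 2, 8]
`b = a` → b = [2, 2, 8] (same object as a)
`a.append(60)` → a = [2, 2, 8, 60] (same object as b); b = [2, 2, 8, 60] (same object as a)
`print(b)` → prints [2, 2, 8, 60]

Answer: [2, 2, 8, 60]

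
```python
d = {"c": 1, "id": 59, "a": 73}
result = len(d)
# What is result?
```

Trace:
`d = {"c": 1, "id": 59, "a": 73}` → d = {'c': 1, 'id': 59, 'a': 73}
`result = len(d)` → result = 3
So result = 3

Answer: 3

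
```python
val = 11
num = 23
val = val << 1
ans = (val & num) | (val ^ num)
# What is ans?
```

Trace:
`val = 11` → val = 11
`num = 23` → num = 23
`val = val << 1` → val = 22
`ans = (val & num) | (val ^ num)` → ans = 23
So ans = 23

Answer: 23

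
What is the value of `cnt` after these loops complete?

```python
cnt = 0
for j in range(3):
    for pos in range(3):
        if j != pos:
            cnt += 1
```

3² - 3 (exclude diagonal)
`cnt` takes the values: 0 → 1 → 2 → 3 → 4 → 5 → 6

Answer: 6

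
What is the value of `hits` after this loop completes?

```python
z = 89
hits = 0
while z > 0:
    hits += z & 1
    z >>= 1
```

Count set bits in 89 (binary: 0b1011001)
`hits` takes the values: 0 → 1 → 2 → 3 → 4

Answer: 4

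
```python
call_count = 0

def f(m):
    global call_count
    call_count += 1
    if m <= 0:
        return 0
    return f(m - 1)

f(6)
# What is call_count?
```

Linear recursion stepping by 1: 7 calls from m=6 down to ≤0.

Answer: 7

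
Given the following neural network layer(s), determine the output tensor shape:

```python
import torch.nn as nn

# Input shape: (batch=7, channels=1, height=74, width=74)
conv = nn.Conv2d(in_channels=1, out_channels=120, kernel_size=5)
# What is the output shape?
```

Input: (7, 1, 74, 74) -> Output: (7, 120, 70, 70)

Answer: (7, 120, 70, 70)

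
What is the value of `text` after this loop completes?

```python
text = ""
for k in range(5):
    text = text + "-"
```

Repeat '-' 5 times
`text` takes the values: "" → "-" → "--" → "---" → "----" → "-----"

Answer: "-----"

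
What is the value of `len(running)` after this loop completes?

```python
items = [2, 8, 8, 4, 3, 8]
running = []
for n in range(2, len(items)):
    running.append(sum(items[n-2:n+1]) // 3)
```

Number of 3-element averages
`running` takes the values: [] → [6] → [6, 6] → [6, 6, 5] → [6, 6, 5, 5]
So `len(running)` = 4

Answer: 4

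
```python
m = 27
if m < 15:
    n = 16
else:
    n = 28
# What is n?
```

Trace:
`m = 27` → m = 27
`if m < 15: ...` → m < 15 is False, take else branch → n = 28
So n = 28

Answer: 28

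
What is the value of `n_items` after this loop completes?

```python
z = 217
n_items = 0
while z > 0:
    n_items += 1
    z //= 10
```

Count digits by repeated division by 10
`n_items` takes the values: 0 → 1 → 2 → 3

Answer: 3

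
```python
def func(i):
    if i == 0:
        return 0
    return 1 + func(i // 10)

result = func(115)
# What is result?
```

Count of digits of 115: 3

Answer: 3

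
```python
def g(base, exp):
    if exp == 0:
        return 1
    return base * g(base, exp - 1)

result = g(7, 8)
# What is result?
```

g(7, 8) = 7 * 7 * 7 * 7 * 7 * 7 * 7 * 7 = 5764801

Answer: 5764801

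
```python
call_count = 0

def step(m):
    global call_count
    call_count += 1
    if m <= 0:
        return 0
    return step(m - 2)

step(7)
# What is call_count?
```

Linear recursion stepping by 2: 5 calls from m=7 down to ≤0.

Answer: 5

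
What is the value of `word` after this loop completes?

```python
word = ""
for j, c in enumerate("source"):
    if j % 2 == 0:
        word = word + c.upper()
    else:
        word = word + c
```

Uppercase even positions in 'source'
`word` takes the values: "" → "S" → "So" → "SoU" → "SoUr" → "SoUrC" → "SoUrCe"

Answer: "SoUrCe"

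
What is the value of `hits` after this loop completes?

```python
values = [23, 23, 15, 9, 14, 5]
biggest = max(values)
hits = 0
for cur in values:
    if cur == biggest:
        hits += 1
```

Count of max value 23 in [23, 23, 15, 9, 14, 5]
`hits` takes the values: 0 → 1 → 2

Answer: 2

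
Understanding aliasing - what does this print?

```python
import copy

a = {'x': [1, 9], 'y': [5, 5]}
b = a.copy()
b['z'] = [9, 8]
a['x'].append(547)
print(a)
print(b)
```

Key concept: shallow copy of dict with mutable values.
Step by step:
`a = {'x': [1, 9], 'y': [5, 5]}` → a = {'x': [1, 9], 'y': [5, 5]}
`b = a.copy()` → b = {'x': [1, 9], 'y': [5, 5]}
`b['z'] = [9, 8]` → b = {'x': [1, 9], 'y': [5, 5], 'z': [9, 8]}
`a['x'].append(547)` → a = {'x': [1, 9, 547], 'y': [5, 5]}; b = {'x': [1, 9, 547], 'y': [5, 5], 'z': [9, 8]}
`print(a)` → prints {'x': [1, 9, 547], 'y': [5, 5]}
`print(b)` → prints {'x': [1, 9, 547], 'y': [5, 5], 'z': [9, 8]}

Answer:
{'x': [1, 9, 547], 'y': [5, 5]}
{'x': [1, 9, 547], 'y': [5, 5], 'z': [9, 8]}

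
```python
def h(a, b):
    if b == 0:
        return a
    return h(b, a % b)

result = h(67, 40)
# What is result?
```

h(67, 40) -> h(40, 27) -> h(27, 13) -> h(13, 1) -> h(1, 0) -> 1

Answer: 1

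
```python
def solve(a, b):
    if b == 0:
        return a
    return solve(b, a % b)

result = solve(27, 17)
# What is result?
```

solve(27, 17) -> solve(17, 10) -> solve(10, 7) -> solve(7, 3) -> solve(3, 1) -> solve(1, 0) -> 1

Answer: 1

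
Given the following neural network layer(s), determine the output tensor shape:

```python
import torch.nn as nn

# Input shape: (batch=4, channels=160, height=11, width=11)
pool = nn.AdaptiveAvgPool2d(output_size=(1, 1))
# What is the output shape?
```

Input: (4, 160, 11, 11) -> Output: (4, 160, 1, 1)

Answer: (4, 160, 1, 1)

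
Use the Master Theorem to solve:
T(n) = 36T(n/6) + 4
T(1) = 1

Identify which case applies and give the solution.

a=36, b=6, f(n)=4. log_6(36) = 2. Since c=0 < 2, Case 1 applies: T(n) = Θ(n^log_b(a)) = O(n^2).

Answer: O(n^2) - Case 1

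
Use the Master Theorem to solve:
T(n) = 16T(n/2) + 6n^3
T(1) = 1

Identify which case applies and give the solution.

a=16, b=2, f(n)=6n^3. log_2(16) = 4. Since c=3 < 4, Case 1 applies: T(n) = Θ(n^log_b(a)) = O(n^4).

Answer: O(n^4) - Case 1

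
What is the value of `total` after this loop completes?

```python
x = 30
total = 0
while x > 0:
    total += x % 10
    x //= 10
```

Sum digits of 30
`total` takes the values: 0 → 3

Answer: 3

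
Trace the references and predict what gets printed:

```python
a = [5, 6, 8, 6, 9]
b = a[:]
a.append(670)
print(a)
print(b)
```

Key concept: slice [:] creates copy.
Step by step:
`a = [5, 6, 8, 6, 9]` → a = [5, 6, 8, 6, 9]
`b = a[:]` → b = [5, 6, 8, 6, 9]
`a.append(670)` → a = [5, 6, 8, 6, 9, 670]
`print(a)` → prints [5, 6, 8, 6, 9, 670]
`print(b)` → prints [5, 6, 8, 6, 9]

Answer:
[5, 6, 8, 6, 9, 670]
[5, 6, 8, 6, 9]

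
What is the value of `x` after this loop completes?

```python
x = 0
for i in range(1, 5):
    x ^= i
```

XOR of 1 to 4
`x` takes the values: 0 → 1 → 3 → 0 → 4

Answer: 4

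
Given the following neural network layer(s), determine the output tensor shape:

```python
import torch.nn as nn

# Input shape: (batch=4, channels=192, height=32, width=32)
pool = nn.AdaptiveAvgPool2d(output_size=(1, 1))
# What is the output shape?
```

Input: (4, 192, 32, 32) -> Output: (4, 192, 1, 1)

Answer: (4, 192, 1, 1)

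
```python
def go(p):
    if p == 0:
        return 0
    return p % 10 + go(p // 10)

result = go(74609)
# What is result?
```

Sum of digits of 74609: 9 + 0 + 6 + 4 + 7 = 26

Answer: 26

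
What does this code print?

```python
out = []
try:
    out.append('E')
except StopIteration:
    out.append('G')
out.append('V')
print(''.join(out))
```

Execution trace: 'E' (try body, no exception) → 'V' (after the try/except). Output: EV

Answer: EV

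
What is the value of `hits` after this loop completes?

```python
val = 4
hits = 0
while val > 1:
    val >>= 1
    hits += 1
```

Count right shifts until 1
`hits` takes the values: 0 → 1 → 2

Answer: 2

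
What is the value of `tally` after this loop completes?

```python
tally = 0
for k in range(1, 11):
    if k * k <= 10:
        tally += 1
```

Count numbers where k² ≤ 10
`tally` takes the values: 0 → 1 → 2 → 3

Answer: 3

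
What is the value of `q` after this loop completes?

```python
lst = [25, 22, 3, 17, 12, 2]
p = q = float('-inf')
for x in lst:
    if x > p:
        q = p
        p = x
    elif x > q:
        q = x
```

Second largest (with repeats) in [25, 22, 3, 17, 12, 2]
`q` takes the values: -inf → 22

Answer: 22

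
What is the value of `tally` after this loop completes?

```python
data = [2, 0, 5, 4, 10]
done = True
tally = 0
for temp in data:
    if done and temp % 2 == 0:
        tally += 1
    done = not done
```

Count even values at even positions
`tally` takes the values: 0 → 1 → 2

Answer: 2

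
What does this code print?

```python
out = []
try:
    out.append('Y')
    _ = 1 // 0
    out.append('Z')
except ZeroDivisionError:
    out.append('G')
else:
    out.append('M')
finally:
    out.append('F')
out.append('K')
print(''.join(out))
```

Execution trace: 'Y' (try body) → 'G' (except ZeroDivisionError) → 'F' (finally) → 'K' (after the try/except). Output: YGFK

Answer: YGFK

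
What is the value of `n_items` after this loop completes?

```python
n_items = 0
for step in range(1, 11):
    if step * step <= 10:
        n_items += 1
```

Count numbers where step² ≤ 10
`n_items` takes the values: 0 → 1 → 2 → 3

Answer: 3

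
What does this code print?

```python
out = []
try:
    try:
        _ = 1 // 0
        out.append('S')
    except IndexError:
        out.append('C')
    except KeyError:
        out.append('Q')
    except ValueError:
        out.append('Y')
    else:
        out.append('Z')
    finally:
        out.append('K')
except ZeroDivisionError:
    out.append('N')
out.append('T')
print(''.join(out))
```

Execution trace: 'K' (inner finally) → 'N' (outer except ZeroDivisionError) → 'T' (after the try/except). Output: KNT

Answer: KNT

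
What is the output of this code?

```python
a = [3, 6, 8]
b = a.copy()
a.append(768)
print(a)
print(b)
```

Key concept: list.copy() creates independent copy.
Step by step:
`a = [3, 6, 8]` → a = [3, 6, 8]
`b = a.copy()` → b = [3, 6, 8]
`a.append(768)` → a = [3, 6, 8, 768]
`print(a)` → prints [3, 6, 8, 768]
`print(b)` → prints [3, 6, 8]

Answer:
[3, 6, 8, 768]
[3, 6, 8]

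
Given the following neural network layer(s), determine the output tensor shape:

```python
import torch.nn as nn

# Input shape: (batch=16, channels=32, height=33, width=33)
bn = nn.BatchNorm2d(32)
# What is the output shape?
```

Input: (16, 32, 33, 33) -> Output: (16, 32, 33, 33)

Answer: (16, 32, 33, 33)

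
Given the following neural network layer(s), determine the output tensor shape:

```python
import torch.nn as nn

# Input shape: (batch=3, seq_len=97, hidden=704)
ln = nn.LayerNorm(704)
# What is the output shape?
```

Input: (3, 97, 704) -> Output: (3, 97, 704)

Answer: (3, 97, 704)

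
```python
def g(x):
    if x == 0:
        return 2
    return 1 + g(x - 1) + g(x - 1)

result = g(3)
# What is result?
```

g(x) = 1 + 2·g(x-1), g(0)=2. Closed form: (2+1)·2^3 - 1 = 23.

Answer: 23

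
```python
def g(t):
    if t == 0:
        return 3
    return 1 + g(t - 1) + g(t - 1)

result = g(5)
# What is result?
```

g(t) = 1 + 2·g(t-1), g(0)=3. Closed form: (3+1)·2^5 - 1 = 127.

Answer: 127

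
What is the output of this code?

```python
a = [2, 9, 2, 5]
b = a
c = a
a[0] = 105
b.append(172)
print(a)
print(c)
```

Key concept: multiple aliases.
Step by step:
`a = [2, 9, 2, 5]` → a = [2, 9, 2, 5]
`b = a` → b = [2, 9, 2, 5] (same object as a)
`c = a` → c = [2, 9, 2, 5] (same object as a, b)
`a[0] = 105` → a = [105, 9, 2, 5] (same object as b, c); b = [105, 9, 2, 5] (same object as a, c); c = [105, 9, 2, 5] (same object as a, b)
`b.append(172)` → a = [105, 9, 2, 5, 172] (same object as b, c); b = [105, 9, 2, 5, 172] (same object as a, c); c = [105, 9, 2, 5, 172] (same object as a, b)
`print(a)` → prints [105, 9, 2, 5, 172]
`print(c)` → prints [105, 9, 2, 5, 172]

Answer:
[105, 9, 2, 5, 172]
[105, 9, 2, 5, 172]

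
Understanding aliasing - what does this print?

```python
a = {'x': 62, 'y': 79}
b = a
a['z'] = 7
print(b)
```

Key concept: dict aliasing.
Step by step:
`a = {'x': 62, 'y': 79}` → a = {'x': 62, 'y': 79}
`b = a` → b = {'x': 62, 'y': 79} (same object as a)
`a['z'] = 7` → a = {'x': 62, 'y': 79, 'z': 7} (same object as b); b = {'x': 62, 'y': 79, 'z': 7} (same object as a)
`print(b)` → prints {'x': 62, 'y': 79, 'z': 7}

Answer: {'x': 62, 'y': 79, 'z': 7}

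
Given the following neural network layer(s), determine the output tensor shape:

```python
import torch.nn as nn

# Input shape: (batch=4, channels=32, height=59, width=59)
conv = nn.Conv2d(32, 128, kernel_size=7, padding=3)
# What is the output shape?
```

Input: (4, 32, 59, 59) -> Output: (4, 128, 59, 59)

Answer: (4, 128, 59, 59)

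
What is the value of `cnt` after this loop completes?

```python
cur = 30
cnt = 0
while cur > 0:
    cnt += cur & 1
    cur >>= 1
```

Count set bits in 30 (binary: 0b11110)
`cnt` takes the values: 0 → 1 → 2 → 3 → 4

Answer: 4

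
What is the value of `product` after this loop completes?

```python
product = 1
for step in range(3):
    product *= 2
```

2^3 = 8
`product` takes the values: 1 → 2 → 4 → 8

Answer: 8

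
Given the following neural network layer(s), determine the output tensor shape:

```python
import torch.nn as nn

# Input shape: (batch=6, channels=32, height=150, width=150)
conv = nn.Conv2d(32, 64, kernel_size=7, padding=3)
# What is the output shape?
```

Input: (6, 32, 150, 150) -> Output: (6, 64, 150, 150)

Answer: (6, 64, 150, 150)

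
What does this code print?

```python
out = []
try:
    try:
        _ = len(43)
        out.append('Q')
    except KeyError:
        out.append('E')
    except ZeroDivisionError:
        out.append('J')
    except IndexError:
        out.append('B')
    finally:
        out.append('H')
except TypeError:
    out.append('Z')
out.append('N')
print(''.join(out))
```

Execution trace: 'H' (finally) → 'Z' (outer except TypeError) → 'N' (after the try/except). Output: HZN

Answer: HZN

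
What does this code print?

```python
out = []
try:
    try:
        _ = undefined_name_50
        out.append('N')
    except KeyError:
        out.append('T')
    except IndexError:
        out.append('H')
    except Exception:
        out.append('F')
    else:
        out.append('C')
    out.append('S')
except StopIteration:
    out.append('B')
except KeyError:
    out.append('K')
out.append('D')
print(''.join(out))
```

Execution trace: 'F' (inner except Exception) → 'S' (try body, no exception) → 'D' (after the try/except). Output: FSD

Answer: FSD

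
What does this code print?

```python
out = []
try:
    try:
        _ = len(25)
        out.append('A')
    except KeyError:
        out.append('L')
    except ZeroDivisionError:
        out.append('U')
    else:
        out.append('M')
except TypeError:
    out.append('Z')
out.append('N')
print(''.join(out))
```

Execution trace: 'Z' (outer except TypeError) → 'N' (after the try/except). Output: ZN

Answer: ZN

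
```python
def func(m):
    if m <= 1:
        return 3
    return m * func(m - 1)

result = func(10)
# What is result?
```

func(10) = 10 * 9 * 8 * 7 * 6 * 5 * 4 * 3 * 2 * 3 = 10886400

Answer: 10886400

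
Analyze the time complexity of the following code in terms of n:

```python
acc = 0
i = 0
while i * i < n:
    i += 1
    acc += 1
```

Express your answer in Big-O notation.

Each loop level contributes: √n. Multiplying the contributions gives O(√n).

Answer: O(√n)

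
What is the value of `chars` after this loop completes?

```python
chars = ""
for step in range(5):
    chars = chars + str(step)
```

Concatenate digits 0 to 4
`chars` takes the values: "" → "0" → "01" → "012" → "0123" → "01234"

Answer: "01234"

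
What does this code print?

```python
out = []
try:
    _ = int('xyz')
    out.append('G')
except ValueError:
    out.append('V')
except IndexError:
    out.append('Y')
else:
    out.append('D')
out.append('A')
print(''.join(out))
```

Execution trace: 'V' (except ValueError) → 'A' (after the try/except). Output: VA

Answer: VA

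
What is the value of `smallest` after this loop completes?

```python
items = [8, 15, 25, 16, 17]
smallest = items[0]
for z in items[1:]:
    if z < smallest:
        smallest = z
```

Minimum of [8, 15, 25, 16, 17]
`smallest` takes the values: 8

Answer: 8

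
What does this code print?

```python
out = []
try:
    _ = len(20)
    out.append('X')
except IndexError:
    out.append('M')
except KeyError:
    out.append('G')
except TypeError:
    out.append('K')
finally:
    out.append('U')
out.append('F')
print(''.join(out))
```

Execution trace: 'K' (except TypeError) → 'U' (finally) → 'F' (after the try/except). Output: KUF

Answer: KUF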